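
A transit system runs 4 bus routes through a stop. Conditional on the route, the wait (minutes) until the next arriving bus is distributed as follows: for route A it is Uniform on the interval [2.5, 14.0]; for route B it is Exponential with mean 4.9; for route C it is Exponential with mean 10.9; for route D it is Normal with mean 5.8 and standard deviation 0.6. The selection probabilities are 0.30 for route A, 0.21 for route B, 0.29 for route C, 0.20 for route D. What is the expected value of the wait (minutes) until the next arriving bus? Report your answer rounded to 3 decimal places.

Component means — A: 8.25; B: 4.9; C: 10.9; D: 5.8.
E[X] = 0.3·8.25 + 0.21·4.9 + 0.29·10.9 + 0.2·5.8 = 7.825.

7.825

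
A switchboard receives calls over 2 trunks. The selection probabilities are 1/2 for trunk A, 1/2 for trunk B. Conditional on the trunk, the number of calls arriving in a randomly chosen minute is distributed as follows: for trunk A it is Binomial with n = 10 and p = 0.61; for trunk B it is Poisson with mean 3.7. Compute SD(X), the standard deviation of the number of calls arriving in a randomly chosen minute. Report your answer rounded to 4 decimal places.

Per component, A: μ=6.1, E[X²]=39.589; B: μ=3.7, E[X²]=17.39.
E[X] = 0.5·6.1 + 0.5·3.7 = 4.9.
E[X²] = 0.5·39.589 + 0.5·17.39 = 28.4895.
Var(X) = E[X²] − (E[X])² = 28.4895 − 24.01 = 4.4795.
SD(X) = √4.4795 = 2.11648.

2.1165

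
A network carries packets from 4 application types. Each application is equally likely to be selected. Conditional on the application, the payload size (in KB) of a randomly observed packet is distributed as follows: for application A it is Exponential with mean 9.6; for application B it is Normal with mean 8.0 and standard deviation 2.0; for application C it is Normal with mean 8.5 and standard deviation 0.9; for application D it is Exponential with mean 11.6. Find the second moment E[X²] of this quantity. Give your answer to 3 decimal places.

148.625

For each component E[X²] = Var + (mean)², giving A: 184.32; B: 68; C: 73.06; D: 269.12.
Overall E[X²] = 0.25·184.32 + 0.25·68 + 0.25·73.06 + 0.25·269.12 = 148.625.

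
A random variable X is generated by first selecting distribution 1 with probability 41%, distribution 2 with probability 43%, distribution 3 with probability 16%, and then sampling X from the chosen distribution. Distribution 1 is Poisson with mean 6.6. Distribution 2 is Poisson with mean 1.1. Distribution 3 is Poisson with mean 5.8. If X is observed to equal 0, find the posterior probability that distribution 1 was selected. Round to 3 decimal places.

Likelihoods P(X=0 | ·): 1: 0.00136037; 2: 0.332871; 3: 0.00302755.
Posterior ∝ prior × likelihood. Numerator for 1: 0.41·0.00136037 = 0.000557751.
Normalizing constant: 0.41·0.00136037 + 0.43·0.332871 + 0.16·0.00302755 = 0.144177.
P(1 | observation) = 0.000557751 / 0.144177 = 0.00386852.

0.004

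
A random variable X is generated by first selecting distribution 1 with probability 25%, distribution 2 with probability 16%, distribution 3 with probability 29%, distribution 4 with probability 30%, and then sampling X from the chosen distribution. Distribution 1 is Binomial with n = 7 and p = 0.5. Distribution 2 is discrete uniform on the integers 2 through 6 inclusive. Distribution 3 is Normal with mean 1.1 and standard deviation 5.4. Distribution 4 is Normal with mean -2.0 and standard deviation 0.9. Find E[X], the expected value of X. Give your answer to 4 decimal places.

Component means — 1: 3.5; 2: 4; 3: 1.1; 4: -2.
E[X] = 0.25·3.5 + 0.16·4 + 0.29·1.1 + 0.3·-2 = 1.234.

1.2340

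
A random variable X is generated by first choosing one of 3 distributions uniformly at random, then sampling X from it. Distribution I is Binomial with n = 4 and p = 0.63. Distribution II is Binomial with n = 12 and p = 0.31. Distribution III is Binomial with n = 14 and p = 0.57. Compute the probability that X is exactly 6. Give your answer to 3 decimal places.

0.070

Conditional on each component, P(X = 6): I: 0; II: 0.0884987; III: 0.120379.
By total probability, P(X = 6) = 0.333333·0 + 0.333333·0.0884987 + 0.333333·0.120379 = 0.069626.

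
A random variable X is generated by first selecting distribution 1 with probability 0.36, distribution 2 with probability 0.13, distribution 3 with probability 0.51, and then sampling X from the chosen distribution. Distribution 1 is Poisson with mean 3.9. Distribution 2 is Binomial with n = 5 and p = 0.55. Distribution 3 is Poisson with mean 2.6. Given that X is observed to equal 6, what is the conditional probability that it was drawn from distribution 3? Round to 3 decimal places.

0.313

Likelihoods P(X=6 | ·): 1: 0.0989251; 2: 0; 3: 0.0318671.
Posterior ∝ prior × likelihood. Numerator for 3: 0.51·0.0318671 = 0.0162522.
Normalizing constant: 0.36·0.0989251 + 0.13·0 + 0.51·0.0318671 = 0.0518652.
P(3 | observation) = 0.0162522 / 0.0518652 = 0.313354.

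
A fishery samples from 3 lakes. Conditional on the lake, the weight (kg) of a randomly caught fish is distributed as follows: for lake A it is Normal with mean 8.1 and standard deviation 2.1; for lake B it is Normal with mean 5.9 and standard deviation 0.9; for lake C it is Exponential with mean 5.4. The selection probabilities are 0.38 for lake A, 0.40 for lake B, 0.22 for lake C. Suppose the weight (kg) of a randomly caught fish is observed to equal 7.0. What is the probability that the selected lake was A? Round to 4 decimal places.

Likelihoods f(7.0 | ·): A: 0.165619; B: 0.210033; C: 0.0506561.
Posterior ∝ prior × likelihood. Numerator for A: 0.38·0.165619 = 0.0629353.
Normalizing constant: 0.38·0.165619 + 0.4·0.210033 + 0.22·0.0506561 = 0.158093.
P(A | observation) = 0.0629353 / 0.158093 = 0.398091.

0.3981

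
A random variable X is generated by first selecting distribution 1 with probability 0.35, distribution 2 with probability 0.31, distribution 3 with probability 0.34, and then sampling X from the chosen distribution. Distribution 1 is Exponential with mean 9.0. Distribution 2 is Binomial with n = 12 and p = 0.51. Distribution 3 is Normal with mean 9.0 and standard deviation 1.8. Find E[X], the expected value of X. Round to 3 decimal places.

Component means — 1: 9; 2: 6.12; 3: 9.
E[X] = 0.35·9 + 0.31·6.12 + 0.34·9 = 8.1072.

8.107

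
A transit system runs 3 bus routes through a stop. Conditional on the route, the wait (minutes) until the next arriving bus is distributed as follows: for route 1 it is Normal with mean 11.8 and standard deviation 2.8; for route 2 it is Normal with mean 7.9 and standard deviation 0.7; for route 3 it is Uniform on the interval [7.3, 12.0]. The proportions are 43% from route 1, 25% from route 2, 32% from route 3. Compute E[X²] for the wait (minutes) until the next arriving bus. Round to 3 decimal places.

109.358

For each component E[X²] = Var + (mean)², giving 1: 147.08; 2: 62.9; 3: 94.9633.
Overall E[X²] = 0.43·147.08 + 0.25·62.9 + 0.32·94.9633 = 109.358.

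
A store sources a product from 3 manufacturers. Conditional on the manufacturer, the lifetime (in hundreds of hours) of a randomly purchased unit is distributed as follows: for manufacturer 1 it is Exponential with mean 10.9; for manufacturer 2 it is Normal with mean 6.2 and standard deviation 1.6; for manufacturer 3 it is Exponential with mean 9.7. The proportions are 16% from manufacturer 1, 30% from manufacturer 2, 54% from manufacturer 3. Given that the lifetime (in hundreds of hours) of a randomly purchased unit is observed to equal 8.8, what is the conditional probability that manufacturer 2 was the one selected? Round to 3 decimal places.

Likelihoods f(8.8 | ·): 1: 0.0409214; 2: 0.0665864; 3: 0.041613.
Posterior ∝ prior × likelihood. Numerator for 2: 0.3·0.0665864 = 0.0199759.
Normalizing constant: 0.16·0.0409214 + 0.3·0.0665864 + 0.54·0.041613 = 0.0489944.
P(2 | observation) = 0.0199759 / 0.0489944 = 0.407719.

0.408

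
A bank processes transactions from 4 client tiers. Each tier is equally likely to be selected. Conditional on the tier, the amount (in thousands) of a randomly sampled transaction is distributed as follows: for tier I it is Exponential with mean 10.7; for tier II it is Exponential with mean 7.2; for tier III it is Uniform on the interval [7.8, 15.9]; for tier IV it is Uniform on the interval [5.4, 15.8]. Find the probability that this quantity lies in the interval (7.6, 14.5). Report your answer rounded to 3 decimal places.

0.485

Conditional on each tier, P(7.6 < X < 14.5): I: 0.233595; II: 0.21453; III: 0.82716; IV: 0.663462.
By total probability, P(7.6 < X < 14.5) = 0.25·0.233595 + 0.25·0.21453 + 0.25·0.82716 + 0.25·0.663462 = 0.484687.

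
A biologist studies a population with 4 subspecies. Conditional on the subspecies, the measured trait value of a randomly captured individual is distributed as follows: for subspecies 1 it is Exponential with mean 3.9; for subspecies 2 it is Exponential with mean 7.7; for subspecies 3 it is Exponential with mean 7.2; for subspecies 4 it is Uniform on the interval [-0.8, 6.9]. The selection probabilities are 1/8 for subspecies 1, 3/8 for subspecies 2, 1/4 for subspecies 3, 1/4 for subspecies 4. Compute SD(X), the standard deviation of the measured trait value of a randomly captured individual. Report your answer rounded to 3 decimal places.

Per component, 1: μ=3.9, E[X²]=30.42; 2: μ=7.7, E[X²]=118.58; 3: μ=7.2, E[X²]=103.68; 4: μ=3.05, E[X²]=14.2433.
E[X] = 0.125·3.9 + 0.375·7.7 + 0.25·7.2 + 0.25·3.05 = 5.9375.
E[X²] = 0.125·30.42 + 0.375·118.58 + 0.25·103.68 + 0.25·14.2433 = 77.7508.
Var(X) = E[X²] − (E[X])² = 77.7508 − 35.2539 = 42.4969.
SD(X) = √42.4969 = 6.51897.

6.519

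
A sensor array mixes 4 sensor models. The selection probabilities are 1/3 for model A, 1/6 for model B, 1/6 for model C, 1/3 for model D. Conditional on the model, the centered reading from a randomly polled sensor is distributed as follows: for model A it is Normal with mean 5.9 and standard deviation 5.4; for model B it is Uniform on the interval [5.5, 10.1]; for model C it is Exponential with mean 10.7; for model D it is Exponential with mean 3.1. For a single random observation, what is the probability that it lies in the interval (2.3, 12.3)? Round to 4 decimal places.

Conditional on each model, P(2.3 < X < 12.3): A: 0.629535; B: 1; C: 0.489794; D: 0.457275.
By total probability, P(2.3 < X < 12.3) = 0.333333·0.629535 + 0.166667·1 + 0.166667·0.489794 + 0.333333·0.457275 = 0.610569.

0.6106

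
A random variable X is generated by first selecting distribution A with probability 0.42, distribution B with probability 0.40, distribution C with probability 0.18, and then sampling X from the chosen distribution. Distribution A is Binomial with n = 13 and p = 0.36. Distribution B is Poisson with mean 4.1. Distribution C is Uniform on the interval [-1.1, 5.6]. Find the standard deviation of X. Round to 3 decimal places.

2.079

Per component, A: μ=4.68, E[X²]=24.8976; B: μ=4.1, E[X²]=20.91; C: μ=2.25, E[X²]=8.80333.
E[X] = 0.42·4.68 + 0.4·4.1 + 0.18·2.25 = 4.0106.
E[X²] = 0.42·24.8976 + 0.4·20.91 + 0.18·8.80333 = 20.4056.
Var(X) = E[X²] − (E[X])² = 20.4056 − 16.0849 = 4.32068.
SD(X) = √4.32068 = 2.07862.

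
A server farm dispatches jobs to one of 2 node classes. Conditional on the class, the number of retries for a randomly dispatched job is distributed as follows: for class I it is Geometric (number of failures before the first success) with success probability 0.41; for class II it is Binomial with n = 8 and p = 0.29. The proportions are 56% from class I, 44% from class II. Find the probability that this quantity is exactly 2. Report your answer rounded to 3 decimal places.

0.213

Conditional on each class, P(X = 2): I: 0.142721; II: 0.301651.
By total probability, P(X = 2) = 0.56·0.142721 + 0.44·0.301651 = 0.21265.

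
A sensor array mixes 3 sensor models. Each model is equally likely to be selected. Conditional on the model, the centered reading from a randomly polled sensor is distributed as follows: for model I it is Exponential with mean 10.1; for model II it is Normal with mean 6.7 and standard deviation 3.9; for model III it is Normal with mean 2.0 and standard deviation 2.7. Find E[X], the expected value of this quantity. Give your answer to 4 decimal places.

Component means — I: 10.1; II: 6.7; III: 2.
E[X] = 0.333333·10.1 + 0.333333·6.7 + 0.333333·2 = 6.26667.

6.2667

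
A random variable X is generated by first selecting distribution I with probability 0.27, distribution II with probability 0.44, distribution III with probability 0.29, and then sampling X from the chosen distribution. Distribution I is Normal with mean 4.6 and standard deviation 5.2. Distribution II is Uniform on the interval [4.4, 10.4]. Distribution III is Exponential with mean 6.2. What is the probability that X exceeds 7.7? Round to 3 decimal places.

Conditional on each component, P(X > 7.7): I: 0.275536; II: 0.45; III: 0.288825.
By total probability, P(X > 7.7) = 0.27·0.275536 + 0.44·0.45 + 0.29·0.288825 = 0.356154.

0.356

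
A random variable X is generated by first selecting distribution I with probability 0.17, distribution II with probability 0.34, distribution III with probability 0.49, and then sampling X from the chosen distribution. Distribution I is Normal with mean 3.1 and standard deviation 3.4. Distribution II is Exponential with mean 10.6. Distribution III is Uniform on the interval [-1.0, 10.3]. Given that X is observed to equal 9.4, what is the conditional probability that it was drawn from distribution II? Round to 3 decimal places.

Likelihoods f(9.4 | ·): I: 0.0210804; II: 0.0388656; III: 0.0884956.
Posterior ∝ prior × likelihood. Numerator for II: 0.34·0.0388656 = 0.0132143.
Normalizing constant: 0.17·0.0210804 + 0.34·0.0388656 + 0.49·0.0884956 = 0.0601608.
P(II | observation) = 0.0132143 / 0.0601608 = 0.21965.

0.220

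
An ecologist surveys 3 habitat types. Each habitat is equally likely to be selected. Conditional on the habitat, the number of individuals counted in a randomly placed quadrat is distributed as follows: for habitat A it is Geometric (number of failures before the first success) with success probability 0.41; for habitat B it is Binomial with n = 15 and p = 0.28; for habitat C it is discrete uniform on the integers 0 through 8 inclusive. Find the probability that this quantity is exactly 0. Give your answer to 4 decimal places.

0.1761

Conditional on each habitat, P(X = 0): A: 0.41; B: 0.00724415; C: 0.111111.
By total probability, P(X = 0) = 0.333333·0.41 + 0.333333·0.00724415 + 0.333333·0.111111 = 0.176118.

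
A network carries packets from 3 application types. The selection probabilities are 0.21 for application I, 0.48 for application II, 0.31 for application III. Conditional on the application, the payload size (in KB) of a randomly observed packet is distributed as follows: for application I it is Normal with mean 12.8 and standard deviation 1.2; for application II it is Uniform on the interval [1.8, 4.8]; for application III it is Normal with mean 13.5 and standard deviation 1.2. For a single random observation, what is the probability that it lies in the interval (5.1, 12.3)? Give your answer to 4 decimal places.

Conditional on each application, P(5.1 < X < 12.3): I: 0.338461; II: 0; III: 0.158655.
By total probability, P(5.1 < X < 12.3) = 0.21·0.338461 + 0.48·0 + 0.31·0.158655 = 0.12026.

0.1203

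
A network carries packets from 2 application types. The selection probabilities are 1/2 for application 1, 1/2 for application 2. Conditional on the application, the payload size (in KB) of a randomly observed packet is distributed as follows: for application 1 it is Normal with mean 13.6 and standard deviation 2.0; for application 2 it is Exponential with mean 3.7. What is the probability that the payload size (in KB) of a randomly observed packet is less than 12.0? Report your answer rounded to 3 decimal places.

0.586

Conditional on each application, P(X < 12.0): 1: 0.211855; 2: 0.960963.
By total probability, P(X < 12.0) = 0.5·0.211855 + 0.5·0.960963 = 0.586409.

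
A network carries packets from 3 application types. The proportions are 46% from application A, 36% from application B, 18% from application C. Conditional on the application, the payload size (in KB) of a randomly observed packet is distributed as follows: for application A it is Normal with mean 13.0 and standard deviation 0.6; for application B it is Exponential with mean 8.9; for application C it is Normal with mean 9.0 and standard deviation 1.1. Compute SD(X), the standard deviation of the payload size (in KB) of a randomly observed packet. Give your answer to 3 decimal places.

5.745

Per component, A: μ=13, E[X²]=169.36; B: μ=8.9, E[X²]=158.42; C: μ=9, E[X²]=82.21.
E[X] = 0.46·13 + 0.36·8.9 + 0.18·9 = 10.804.
E[X²] = 0.46·169.36 + 0.36·158.42 + 0.18·82.21 = 149.735.
Var(X) = E[X²] − (E[X])² = 149.735 − 116.726 = 33.0082.
SD(X) = √33.0082 = 5.74527.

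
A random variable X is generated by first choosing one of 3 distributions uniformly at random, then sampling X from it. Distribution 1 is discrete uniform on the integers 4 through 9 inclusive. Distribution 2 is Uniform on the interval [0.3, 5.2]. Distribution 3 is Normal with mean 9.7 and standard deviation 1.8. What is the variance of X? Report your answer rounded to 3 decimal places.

10.786

Per component, 1: μ=6.5, E[X²]=45.1667; 2: μ=2.75, E[X²]=9.56333; 3: μ=9.7, E[X²]=97.33.
E[X] = 0.333333·6.5 + 0.333333·2.75 + 0.333333·9.7 = 6.31667.
E[X²] = 0.333333·45.1667 + 0.333333·9.56333 + 0.333333·97.33 = 50.6867.
Var(X) = E[X²] − (E[X])² = 50.6867 − 39.9003 = 10.7864.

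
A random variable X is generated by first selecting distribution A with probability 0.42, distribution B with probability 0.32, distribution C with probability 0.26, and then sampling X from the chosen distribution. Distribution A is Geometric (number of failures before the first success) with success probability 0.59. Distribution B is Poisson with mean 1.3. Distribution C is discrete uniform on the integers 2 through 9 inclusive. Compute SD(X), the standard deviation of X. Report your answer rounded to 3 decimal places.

2.513

Per component, A: μ=0.694915, E[X²]=1.66073; B: μ=1.3, E[X²]=2.99; C: μ=5.5, E[X²]=35.5.
E[X] = 0.42·0.694915 + 0.32·1.3 + 0.26·5.5 = 2.13786.
E[X²] = 0.42·1.66073 + 0.32·2.99 + 0.26·35.5 = 10.8843.
Var(X) = E[X²] − (E[X])² = 10.8843 − 4.57046 = 6.31384.
SD(X) = √6.31384 = 2.51274.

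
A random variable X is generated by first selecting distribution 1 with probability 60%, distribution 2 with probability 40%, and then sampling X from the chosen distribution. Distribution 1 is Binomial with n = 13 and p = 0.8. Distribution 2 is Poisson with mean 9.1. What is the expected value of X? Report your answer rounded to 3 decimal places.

9.880

Component means — 1: 10.4; 2: 9.1.
E[X] = 0.6·10.4 + 0.4·9.1 = 9.88.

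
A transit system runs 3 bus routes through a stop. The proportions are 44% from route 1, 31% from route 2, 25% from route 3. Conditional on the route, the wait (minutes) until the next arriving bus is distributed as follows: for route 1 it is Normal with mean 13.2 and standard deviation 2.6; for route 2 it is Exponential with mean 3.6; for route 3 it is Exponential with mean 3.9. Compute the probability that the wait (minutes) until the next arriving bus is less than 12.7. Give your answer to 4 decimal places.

Conditional on each route, P(X < 12.7): 1: 0.423751; 2: 0.97063; 3: 0.961474.
By total probability, P(X < 12.7) = 0.44·0.423751 + 0.31·0.97063 + 0.25·0.961474 = 0.727714.

0.7277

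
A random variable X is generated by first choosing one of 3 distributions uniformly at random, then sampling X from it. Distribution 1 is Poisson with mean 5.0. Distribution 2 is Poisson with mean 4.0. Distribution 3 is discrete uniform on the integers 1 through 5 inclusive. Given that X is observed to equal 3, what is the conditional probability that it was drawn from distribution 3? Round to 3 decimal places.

0.373

Likelihoods P(X=3 | ·): 1: 0.140374; 2: 0.195367; 3: 0.2.
Posterior ∝ prior × likelihood. Numerator for 3: 0.333333·0.2 = 0.0666667.
Normalizing constant: 0.333333·0.140374 + 0.333333·0.195367 + 0.333333·0.2 = 0.17858.
P(3 | observation) = 0.0666667 / 0.17858 = 0.373315.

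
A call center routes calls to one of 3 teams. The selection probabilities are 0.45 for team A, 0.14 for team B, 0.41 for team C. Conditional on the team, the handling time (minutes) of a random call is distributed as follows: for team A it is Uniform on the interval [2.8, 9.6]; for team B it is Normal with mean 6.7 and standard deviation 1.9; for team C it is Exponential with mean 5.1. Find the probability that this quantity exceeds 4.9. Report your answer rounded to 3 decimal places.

Conditional on each team, P(X > 4.9): A: 0.691176; B: 0.828274; C: 0.382593.
By total probability, P(X > 4.9) = 0.45·0.691176 + 0.14·0.828274 + 0.41·0.382593 = 0.583851.

0.584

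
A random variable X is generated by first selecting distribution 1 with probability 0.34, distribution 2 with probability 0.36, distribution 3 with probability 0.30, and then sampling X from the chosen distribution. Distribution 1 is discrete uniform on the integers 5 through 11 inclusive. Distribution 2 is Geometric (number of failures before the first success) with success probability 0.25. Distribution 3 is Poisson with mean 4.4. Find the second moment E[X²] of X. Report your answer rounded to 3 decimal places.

For each component E[X²] = Var + (mean)², giving 1: 68; 2: 21; 3: 23.76.
Overall E[X²] = 0.34·68 + 0.36·21 + 0.3·23.76 = 37.808.

37.808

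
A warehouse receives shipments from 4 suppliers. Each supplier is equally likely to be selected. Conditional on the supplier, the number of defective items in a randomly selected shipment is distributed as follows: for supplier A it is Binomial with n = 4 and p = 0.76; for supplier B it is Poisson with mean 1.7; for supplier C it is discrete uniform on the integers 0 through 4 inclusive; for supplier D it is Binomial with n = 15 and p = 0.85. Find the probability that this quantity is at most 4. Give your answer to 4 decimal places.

Conditional on each supplier, P(X ≤ 4): A: 1; B: 0.970385; C: 1; D: 6.54097e-07.
By total probability, P(X ≤ 4) = 0.25·1 + 0.25·0.970385 + 0.25·1 + 0.25·6.54097e-07 = 0.742596.

0.7426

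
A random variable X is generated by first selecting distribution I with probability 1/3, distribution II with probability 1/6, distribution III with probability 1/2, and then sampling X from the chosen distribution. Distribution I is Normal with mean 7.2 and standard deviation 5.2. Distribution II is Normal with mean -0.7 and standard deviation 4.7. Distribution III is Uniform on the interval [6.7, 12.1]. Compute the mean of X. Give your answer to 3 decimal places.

6.983

Component means — I: 7.2; II: -0.7; III: 9.4.
E[X] = 0.333333·7.2 + 0.166667·-0.7 + 0.5·9.4 = 6.98333.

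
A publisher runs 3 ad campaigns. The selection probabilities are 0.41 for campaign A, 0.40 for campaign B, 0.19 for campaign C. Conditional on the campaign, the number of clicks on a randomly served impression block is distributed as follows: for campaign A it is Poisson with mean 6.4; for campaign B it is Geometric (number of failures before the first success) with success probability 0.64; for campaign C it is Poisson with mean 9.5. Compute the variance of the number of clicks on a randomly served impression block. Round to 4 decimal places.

Per component, A: μ=6.4, E[X²]=47.36; B: μ=0.5625, E[X²]=1.19531; C: μ=9.5, E[X²]=99.75.
E[X] = 0.41·6.4 + 0.4·0.5625 + 0.19·9.5 = 4.654.
E[X²] = 0.41·47.36 + 0.4·1.19531 + 0.19·99.75 = 38.8482.
Var(X) = E[X²] − (E[X])² = 38.8482 − 21.6597 = 17.1885.

17.1885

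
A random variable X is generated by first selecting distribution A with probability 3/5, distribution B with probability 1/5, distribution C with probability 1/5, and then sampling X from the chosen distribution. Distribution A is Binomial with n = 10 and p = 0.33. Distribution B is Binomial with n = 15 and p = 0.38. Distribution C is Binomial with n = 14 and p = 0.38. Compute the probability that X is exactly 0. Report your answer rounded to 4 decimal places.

Conditional on each component, P(X = 0): A: 0.0182284; B: 0.00076891; C: 0.00124018.
By total probability, P(X = 0) = 0.6·0.0182284 + 0.2·0.00076891 + 0.2·0.00124018 = 0.0113388.

0.0113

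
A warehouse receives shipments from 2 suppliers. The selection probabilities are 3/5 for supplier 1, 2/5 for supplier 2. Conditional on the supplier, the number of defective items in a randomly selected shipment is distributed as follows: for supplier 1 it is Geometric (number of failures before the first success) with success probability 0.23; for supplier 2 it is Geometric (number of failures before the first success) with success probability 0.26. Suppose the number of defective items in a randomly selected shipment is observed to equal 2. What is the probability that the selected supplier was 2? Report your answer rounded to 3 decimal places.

0.410

Likelihoods P(X=2 | ·): 1: 0.136367; 2: 0.142376.
Posterior ∝ prior × likelihood. Numerator for 2: 0.4·0.142376 = 0.0569504.
Normalizing constant: 0.6·0.136367 + 0.4·0.142376 = 0.138771.
P(2 | observation) = 0.0569504 / 0.138771 = 0.410392.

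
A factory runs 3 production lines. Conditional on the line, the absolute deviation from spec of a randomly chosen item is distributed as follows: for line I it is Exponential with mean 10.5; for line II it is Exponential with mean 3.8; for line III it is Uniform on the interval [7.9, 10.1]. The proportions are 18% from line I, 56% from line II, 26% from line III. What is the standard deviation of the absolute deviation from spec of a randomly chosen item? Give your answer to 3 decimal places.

6.050

Per component, I: μ=10.5, E[X²]=220.5; II: μ=3.8, E[X²]=28.88; III: μ=9, E[X²]=81.4033.
E[X] = 0.18·10.5 + 0.56·3.8 + 0.26·9 = 6.358.
E[X²] = 0.18·220.5 + 0.56·28.88 + 0.26·81.4033 = 77.0277.
Var(X) = E[X²] − (E[X])² = 77.0277 − 40.4242 = 36.6035.
SD(X) = √36.6035 = 6.05008.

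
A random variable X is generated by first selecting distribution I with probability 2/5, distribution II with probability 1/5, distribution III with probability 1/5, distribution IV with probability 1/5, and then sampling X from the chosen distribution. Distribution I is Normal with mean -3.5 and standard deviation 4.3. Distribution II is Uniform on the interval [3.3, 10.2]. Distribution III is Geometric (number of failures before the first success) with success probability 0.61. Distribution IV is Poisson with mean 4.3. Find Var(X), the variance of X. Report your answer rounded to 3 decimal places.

Per component, I: μ=-3.5, E[X²]=30.74; II: μ=6.75, E[X²]=49.53; III: μ=0.639344, E[X²]=1.45687; IV: μ=4.3, E[X²]=22.79.
E[X] = 0.4·-3.5 + 0.2·6.75 + 0.2·0.639344 + 0.2·4.3 = 0.937869.
E[X²] = 0.4·30.74 + 0.2·49.53 + 0.2·1.45687 + 0.2·22.79 = 27.0514.
Var(X) = E[X²] − (E[X])² = 27.0514 − 0.879598 = 26.1718.

26.172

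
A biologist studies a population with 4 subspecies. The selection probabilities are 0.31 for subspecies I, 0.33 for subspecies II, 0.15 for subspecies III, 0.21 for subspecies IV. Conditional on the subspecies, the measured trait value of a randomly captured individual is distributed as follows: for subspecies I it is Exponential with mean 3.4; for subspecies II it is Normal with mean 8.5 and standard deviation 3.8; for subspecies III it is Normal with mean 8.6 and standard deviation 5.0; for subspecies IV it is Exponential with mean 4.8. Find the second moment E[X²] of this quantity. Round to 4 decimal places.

60.2957

For each component E[X²] = Var + (mean)², giving I: 23.12; II: 86.69; III: 98.96; IV: 46.08.
Overall E[X²] = 0.31·23.12 + 0.33·86.69 + 0.15·98.96 + 0.21·46.08 = 60.2957.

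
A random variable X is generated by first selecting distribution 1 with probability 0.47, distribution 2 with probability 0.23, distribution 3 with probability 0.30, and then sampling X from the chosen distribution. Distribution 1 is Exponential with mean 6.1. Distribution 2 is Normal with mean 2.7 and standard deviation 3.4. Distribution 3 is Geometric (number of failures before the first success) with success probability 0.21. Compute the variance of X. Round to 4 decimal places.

27.6199

Per component, 1: μ=6.1, E[X²]=74.42; 2: μ=2.7, E[X²]=18.85; 3: μ=3.7619, E[X²]=32.0658.
E[X] = 0.47·6.1 + 0.23·2.7 + 0.3·3.7619 = 4.61657.
E[X²] = 0.47·74.42 + 0.23·18.85 + 0.3·32.0658 = 48.9326.
Var(X) = E[X²] − (E[X])² = 48.9326 − 21.3127 = 27.6199.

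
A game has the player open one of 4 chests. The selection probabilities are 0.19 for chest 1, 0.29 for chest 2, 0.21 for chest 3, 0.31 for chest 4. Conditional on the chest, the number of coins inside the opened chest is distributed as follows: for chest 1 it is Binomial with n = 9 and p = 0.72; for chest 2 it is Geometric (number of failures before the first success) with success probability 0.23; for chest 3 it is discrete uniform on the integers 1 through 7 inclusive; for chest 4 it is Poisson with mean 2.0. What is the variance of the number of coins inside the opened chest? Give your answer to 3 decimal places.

8.444

Per component, 1: μ=6.48, E[X²]=43.8048; 2: μ=3.34783, E[X²]=25.7637; 3: μ=4, E[X²]=20; 4: μ=2, E[X²]=6.
E[X] = 0.19·6.48 + 0.29·3.34783 + 0.21·4 + 0.31·2 = 3.66207.
E[X²] = 0.19·43.8048 + 0.29·25.7637 + 0.21·20 + 0.31·6 = 21.8544.
Var(X) = E[X²] − (E[X])² = 21.8544 − 13.4108 = 8.44363.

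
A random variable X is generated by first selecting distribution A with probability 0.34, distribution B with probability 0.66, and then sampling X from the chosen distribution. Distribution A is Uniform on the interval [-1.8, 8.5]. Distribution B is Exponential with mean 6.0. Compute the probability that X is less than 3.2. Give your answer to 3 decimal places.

Conditional on each component, P(X < 3.2): A: 0.485437; B: 0.413354.
By total probability, P(X < 3.2) = 0.34·0.485437 + 0.66·0.413354 = 0.437862.

0.438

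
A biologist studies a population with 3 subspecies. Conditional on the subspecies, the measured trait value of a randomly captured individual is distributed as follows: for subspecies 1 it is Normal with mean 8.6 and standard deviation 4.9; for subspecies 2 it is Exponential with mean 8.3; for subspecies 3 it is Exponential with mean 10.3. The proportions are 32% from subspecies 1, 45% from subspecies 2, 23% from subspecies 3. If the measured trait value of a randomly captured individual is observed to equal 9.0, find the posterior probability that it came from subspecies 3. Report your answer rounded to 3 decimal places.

0.174

Likelihoods f(9.0 | ·): 1: 0.081146; 2: 0.040738; 3: 0.0405212.
Posterior ∝ prior × likelihood. Numerator for 3: 0.23·0.0405212 = 0.00931987.
Normalizing constant: 0.32·0.081146 + 0.45·0.040738 + 0.23·0.0405212 = 0.0536187.
P(3 | observation) = 0.00931987 / 0.0536187 = 0.173818.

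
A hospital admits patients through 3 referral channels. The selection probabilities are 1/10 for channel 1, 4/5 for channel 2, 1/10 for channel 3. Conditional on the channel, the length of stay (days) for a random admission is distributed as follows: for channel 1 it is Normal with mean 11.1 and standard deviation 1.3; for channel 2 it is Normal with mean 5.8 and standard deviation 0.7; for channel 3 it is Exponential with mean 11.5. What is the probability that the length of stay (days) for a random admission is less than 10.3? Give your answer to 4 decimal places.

Conditional on each channel, P(X < 10.3): 1: 0.26915; 2: 1; 3: 0.591659.
By total probability, P(X < 10.3) = 0.1·0.26915 + 0.8·1 + 0.1·0.591659 = 0.886081.

0.8861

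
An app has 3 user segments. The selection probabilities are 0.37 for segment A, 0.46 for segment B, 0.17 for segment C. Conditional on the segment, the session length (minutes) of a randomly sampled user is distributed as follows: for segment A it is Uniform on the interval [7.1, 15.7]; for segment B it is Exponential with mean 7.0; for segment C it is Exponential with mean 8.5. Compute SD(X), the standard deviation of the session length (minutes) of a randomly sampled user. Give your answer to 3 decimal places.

Per component, A: μ=11.4, E[X²]=136.123; B: μ=7, E[X²]=98; C: μ=8.5, E[X²]=144.5.
E[X] = 0.37·11.4 + 0.46·7 + 0.17·8.5 = 8.883.
E[X²] = 0.37·136.123 + 0.46·98 + 0.17·144.5 = 120.011.
Var(X) = E[X²] − (E[X])² = 120.011 − 78.9077 = 41.1029.
SD(X) = √41.1029 = 6.41116.

6.411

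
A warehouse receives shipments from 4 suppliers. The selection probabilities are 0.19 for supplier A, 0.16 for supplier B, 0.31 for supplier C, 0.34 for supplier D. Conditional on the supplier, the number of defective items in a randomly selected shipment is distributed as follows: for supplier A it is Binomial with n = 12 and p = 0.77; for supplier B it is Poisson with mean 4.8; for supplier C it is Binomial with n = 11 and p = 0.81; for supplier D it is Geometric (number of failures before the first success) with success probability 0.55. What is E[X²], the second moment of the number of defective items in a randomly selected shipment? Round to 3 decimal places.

46.948

For each component E[X²] = Var + (mean)², giving A: 87.5028; B: 27.84; C: 81.081; D: 2.15702.
Overall E[X²] = 0.19·87.5028 + 0.16·27.84 + 0.31·81.081 + 0.34·2.15702 = 46.9484.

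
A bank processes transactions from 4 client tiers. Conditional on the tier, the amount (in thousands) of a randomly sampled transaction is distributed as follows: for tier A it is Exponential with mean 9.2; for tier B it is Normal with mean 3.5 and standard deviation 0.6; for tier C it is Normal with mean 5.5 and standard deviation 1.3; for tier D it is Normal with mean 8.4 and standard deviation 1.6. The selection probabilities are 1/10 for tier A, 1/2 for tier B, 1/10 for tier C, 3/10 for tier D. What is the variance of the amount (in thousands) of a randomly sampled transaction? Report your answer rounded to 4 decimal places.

Per component, A: μ=9.2, E[X²]=169.28; B: μ=3.5, E[X²]=12.61; C: μ=5.5, E[X²]=31.94; D: μ=8.4, E[X²]=73.12.
E[X] = 0.1·9.2 + 0.5·3.5 + 0.1·5.5 + 0.3·8.4 = 5.74.
E[X²] = 0.1·169.28 + 0.5·12.61 + 0.1·31.94 + 0.3·73.12 = 48.363.
Var(X) = E[X²] − (E[X])² = 48.363 − 32.9476 = 15.4154.

15.4154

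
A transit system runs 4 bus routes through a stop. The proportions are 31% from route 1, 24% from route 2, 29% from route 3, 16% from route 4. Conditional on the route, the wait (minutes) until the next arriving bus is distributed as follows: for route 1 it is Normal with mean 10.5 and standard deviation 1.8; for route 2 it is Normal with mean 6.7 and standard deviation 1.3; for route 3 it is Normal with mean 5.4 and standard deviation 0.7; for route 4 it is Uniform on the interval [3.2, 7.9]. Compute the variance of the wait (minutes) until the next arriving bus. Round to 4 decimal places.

6.6440

Per component, 1: μ=10.5, E[X²]=113.49; 2: μ=6.7, E[X²]=46.58; 3: μ=5.4, E[X²]=29.65; 4: μ=5.55, E[X²]=32.6433.
E[X] = 0.31·10.5 + 0.24·6.7 + 0.29·5.4 + 0.16·5.55 = 7.317.
E[X²] = 0.31·113.49 + 0.24·46.58 + 0.29·29.65 + 0.16·32.6433 = 60.1825.
Var(X) = E[X²] − (E[X])² = 60.1825 − 53.5385 = 6.64404.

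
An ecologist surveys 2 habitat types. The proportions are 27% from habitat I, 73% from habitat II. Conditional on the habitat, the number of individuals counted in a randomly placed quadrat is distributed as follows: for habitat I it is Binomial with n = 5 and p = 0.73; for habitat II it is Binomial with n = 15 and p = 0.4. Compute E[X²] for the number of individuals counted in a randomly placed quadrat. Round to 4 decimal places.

For each component E[X²] = Var + (mean)², giving I: 14.308; II: 39.6.
Overall E[X²] = 0.27·14.308 + 0.73·39.6 = 32.7712.

32.7712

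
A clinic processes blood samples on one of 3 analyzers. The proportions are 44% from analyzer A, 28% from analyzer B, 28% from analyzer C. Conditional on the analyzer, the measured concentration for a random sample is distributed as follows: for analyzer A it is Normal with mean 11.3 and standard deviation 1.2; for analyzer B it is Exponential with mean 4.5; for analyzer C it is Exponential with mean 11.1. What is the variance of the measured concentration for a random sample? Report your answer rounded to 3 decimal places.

49.919

Per component, A: μ=11.3, E[X²]=129.13; B: μ=4.5, E[X²]=40.5; C: μ=11.1, E[X²]=246.42.
E[X] = 0.44·11.3 + 0.28·4.5 + 0.28·11.1 = 9.34.
E[X²] = 0.44·129.13 + 0.28·40.5 + 0.28·246.42 = 137.155.
Var(X) = E[X²] − (E[X])² = 137.155 − 87.2356 = 49.9192.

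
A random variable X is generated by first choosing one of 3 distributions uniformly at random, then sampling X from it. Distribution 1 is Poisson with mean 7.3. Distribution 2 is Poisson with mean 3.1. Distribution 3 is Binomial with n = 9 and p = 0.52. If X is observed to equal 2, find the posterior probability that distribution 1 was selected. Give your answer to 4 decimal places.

0.0617

Likelihoods P(X=2 | ·): 1: 0.0179997; 2: 0.216461; 3: 0.0571476.
Posterior ∝ prior × likelihood. Numerator for 1: 0.333333·0.0179997 = 0.00599991.
Normalizing constant: 0.333333·0.0179997 + 0.333333·0.216461 + 0.333333·0.0571476 = 0.0972029.
P(1 | observation) = 0.00599991 / 0.0972029 = 0.0617256.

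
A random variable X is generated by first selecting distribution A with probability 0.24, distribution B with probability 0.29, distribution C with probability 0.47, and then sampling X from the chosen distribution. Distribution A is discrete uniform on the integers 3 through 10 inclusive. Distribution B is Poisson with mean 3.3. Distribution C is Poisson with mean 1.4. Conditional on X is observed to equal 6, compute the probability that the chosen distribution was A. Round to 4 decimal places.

0.5953

Likelihoods P(X=6 | ·): A: 0.125; B: 0.0661575; C: 0.00257883.
Posterior ∝ prior × likelihood. Numerator for A: 0.24·0.125 = 0.03.
Normalizing constant: 0.24·0.125 + 0.29·0.0661575 + 0.47·0.00257883 = 0.0503977.
P(A | observation) = 0.03 / 0.0503977 = 0.595265.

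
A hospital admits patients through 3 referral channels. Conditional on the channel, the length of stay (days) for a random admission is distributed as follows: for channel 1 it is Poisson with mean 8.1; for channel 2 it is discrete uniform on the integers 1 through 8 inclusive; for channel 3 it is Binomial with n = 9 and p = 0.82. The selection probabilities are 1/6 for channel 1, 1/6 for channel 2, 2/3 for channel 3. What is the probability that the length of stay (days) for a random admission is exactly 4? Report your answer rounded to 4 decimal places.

Conditional on each channel, P(X = 4): 1: 0.0544432; 2: 0.125; 3: 0.0107644.
By total probability, P(X = 4) = 0.166667·0.0544432 + 0.166667·0.125 + 0.666667·0.0107644 = 0.0370834.

0.0371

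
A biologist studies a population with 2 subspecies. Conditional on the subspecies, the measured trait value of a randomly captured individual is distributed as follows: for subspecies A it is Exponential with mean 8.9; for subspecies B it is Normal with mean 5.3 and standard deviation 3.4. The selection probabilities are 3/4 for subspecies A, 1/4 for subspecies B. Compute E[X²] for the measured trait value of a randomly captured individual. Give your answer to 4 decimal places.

For each component E[X²] = Var + (mean)², giving A: 158.42; B: 39.65.
Overall E[X²] = 0.75·158.42 + 0.25·39.65 = 128.728.

128.7275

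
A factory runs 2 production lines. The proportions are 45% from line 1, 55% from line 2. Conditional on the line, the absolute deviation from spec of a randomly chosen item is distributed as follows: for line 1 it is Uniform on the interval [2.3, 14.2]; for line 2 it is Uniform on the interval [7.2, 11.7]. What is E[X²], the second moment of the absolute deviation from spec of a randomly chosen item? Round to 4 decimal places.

85.9830

For each component E[X²] = Var + (mean)², giving 1: 79.8633; 2: 90.99.
Overall E[X²] = 0.45·79.8633 + 0.55·90.99 = 85.983.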